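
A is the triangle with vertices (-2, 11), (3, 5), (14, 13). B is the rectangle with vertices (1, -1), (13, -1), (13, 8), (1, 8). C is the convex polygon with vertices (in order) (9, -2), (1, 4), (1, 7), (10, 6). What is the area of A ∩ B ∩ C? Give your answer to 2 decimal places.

3.34

The intersection is the polygon with vertices (1.367,6.959), (5.12,6.542), (3,5).
By the shoelace formula its area is 3.34.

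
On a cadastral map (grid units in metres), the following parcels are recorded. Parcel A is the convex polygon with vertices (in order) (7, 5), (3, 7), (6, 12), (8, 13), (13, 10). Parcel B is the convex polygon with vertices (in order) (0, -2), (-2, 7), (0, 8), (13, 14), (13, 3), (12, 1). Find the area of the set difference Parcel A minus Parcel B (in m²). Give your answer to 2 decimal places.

3.97

|Parcel A| = 42, |Parcel A∩Parcel B| = 38.0276.
|Parcel A ∖ Parcel B| = |Parcel A| − |Parcel A∩Parcel B| = 42 − 38.0276 = 3.97.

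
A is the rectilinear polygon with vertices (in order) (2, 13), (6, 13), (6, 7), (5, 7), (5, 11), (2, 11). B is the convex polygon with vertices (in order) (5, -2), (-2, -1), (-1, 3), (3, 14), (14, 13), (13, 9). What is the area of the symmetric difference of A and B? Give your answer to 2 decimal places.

|A| = 12, |B| = 155, |A∩B| = 11.4432.
|A △ B| = |A| + |B| − 2·|A∩B| = 12 + 155 − 22.8864 = 144.11.

144.11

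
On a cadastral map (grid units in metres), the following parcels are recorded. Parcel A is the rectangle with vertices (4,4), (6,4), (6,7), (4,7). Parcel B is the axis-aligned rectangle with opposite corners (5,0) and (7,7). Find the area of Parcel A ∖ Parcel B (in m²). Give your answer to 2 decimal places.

3.00

|Parcel A∩Parcel B|: x∈[5,6], y∈[4,7] → 1·3 = 3.
|Parcel A| = 6.
|Parcel A ∖ Parcel B| = |Parcel A| − |Parcel A∩Parcel B| = 6 − 3 = 3.00.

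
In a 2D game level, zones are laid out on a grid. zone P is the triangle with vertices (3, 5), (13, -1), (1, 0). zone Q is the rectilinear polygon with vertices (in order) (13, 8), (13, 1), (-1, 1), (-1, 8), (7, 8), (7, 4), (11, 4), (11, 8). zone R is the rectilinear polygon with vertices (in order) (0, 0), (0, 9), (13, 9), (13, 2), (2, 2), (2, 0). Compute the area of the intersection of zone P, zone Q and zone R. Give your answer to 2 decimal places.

9.70

The intersection is the polygon with vertices (1.4,1), (3,5), (8,2), (2,2), (2,1).
By the shoelace formula its area is 9.70.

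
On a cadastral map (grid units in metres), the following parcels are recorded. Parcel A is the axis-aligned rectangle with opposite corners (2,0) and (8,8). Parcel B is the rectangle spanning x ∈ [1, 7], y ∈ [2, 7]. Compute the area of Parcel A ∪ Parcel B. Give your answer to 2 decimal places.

53.00

By inclusion–exclusion:
Individual areas: |Parcel A| = 48, |Parcel B| = 30.
|Parcel A∩Parcel B|: x∈[2,7], y∈[2,7] → 5·5 = 25.
|Parcel A ∪ Parcel B| = 78 − 25 = 53.00.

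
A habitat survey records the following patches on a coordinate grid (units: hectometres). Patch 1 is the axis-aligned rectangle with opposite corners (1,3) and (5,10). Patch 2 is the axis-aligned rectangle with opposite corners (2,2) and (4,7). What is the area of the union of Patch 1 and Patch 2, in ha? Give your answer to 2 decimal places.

By inclusion–exclusion:
Individual areas: |Patch 1| = 28, |Patch 2| = 10.
|Patch 1∩Patch 2|: x∈[2,4], y∈[3,7] → 2·4 = 8.
|Patch 1 ∪ Patch 2| = 38 − 8 = 30.00.

30.00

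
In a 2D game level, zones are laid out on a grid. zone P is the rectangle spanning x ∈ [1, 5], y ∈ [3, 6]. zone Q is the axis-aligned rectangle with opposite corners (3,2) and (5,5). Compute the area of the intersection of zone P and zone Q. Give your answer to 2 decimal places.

|zone P∩zone Q|: x∈[3,5], y∈[3,5] → 2·2 = 4.

4.00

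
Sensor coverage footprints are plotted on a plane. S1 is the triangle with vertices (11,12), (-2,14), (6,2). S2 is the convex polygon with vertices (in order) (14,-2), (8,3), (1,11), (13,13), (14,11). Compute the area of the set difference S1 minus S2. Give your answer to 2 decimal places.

29.79

|S1| = 70, |S1∩S2| = 40.2082.
|S1 ∖ S2| = |S1| − |S1∩S2| = 70 − 40.2082 = 29.79.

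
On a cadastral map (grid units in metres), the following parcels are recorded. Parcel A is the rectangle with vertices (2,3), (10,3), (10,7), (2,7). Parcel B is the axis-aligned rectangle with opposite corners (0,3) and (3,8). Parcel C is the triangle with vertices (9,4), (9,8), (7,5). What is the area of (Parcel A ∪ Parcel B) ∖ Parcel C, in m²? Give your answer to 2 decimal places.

39.33

|Parcel A ∪ Parcel B| = 43.
|(Parcel A ∪ Parcel B) ∩ Parcel C| = 3.6667.
|(Parcel A ∪ Parcel B) ∖ Parcel C| = 43 − 3.6667 = 39.33.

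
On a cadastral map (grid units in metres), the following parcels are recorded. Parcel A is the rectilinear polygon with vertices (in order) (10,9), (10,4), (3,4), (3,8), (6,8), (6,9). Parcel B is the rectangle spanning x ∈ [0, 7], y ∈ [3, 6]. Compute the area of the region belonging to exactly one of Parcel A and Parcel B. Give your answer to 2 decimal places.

|Parcel A| = 32, |Parcel B| = 21, |Parcel A∩Parcel B| = 8.
|Parcel A △ Parcel B| = |Parcel A| + |Parcel B| − 2·|Parcel A∩Parcel B| = 32 + 21 − 16 = 37.00.

37.00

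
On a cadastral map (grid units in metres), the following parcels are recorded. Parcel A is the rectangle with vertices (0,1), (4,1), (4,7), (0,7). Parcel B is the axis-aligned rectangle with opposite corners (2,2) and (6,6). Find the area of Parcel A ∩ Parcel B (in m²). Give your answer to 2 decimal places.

|Parcel A∩Parcel B|: x∈[2,4], y∈[2,6] → 2·4 = 8.

8.00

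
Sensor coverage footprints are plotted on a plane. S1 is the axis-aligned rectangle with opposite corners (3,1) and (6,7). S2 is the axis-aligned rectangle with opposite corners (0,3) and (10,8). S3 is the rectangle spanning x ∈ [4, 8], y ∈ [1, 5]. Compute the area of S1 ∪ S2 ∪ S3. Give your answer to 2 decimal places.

By inclusion–exclusion:
Individual areas: |S1| = 18, |S2| = 50, |S3| = 16.
|S1∩S2|: x∈[3,6], y∈[3,7] → 3·4 = 12.
|S1∩S3|: x∈[4,6], y∈[1,5] → 2·4 = 8.
|S2∩S3|: x∈[4,8], y∈[3,5] → 4·2 = 8.
|S1∩S2∩S3| = 4.
|S1 ∪ S2 ∪ S3| = 84 − 28 + 4 = 60.00.

60.00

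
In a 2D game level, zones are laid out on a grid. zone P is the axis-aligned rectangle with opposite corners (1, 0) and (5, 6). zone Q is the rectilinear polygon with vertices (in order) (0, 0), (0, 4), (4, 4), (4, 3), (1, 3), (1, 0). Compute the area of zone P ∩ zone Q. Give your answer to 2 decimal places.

3.00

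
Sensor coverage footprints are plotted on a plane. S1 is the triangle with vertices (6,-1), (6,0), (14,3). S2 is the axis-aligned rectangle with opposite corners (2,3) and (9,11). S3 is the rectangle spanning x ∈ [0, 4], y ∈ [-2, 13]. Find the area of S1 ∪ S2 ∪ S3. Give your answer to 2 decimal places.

By inclusion–exclusion:
Individual areas: |S1| = 4, |S2| = 56, |S3| = 60.
|S1∩S2| = 0.
|S1∩S3| = 0.
|S2∩S3|: x∈[2,4], y∈[3,11] → 2·8 = 16.
|S1∩S2∩S3| = 0.
|S1 ∪ S2 ∪ S3| = 120 − 16 + 0 = 104.00.

104.00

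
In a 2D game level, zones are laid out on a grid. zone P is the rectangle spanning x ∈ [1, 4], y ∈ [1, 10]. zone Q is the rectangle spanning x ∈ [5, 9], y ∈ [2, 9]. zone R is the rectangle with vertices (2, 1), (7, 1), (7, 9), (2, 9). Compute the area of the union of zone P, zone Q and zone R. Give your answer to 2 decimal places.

65.00

By inclusion–exclusion:
Individual areas: |zone P| = 27, |zone Q| = 28, |zone R| = 40.
|zone P∩zone Q| = 0 (no overlap).
|zone P∩zone R|: x∈[2,4], y∈[1,9] → 2·8 = 16.
|zone Q∩zone R|: x∈[5,7], y∈[2,9] → 2·7 = 14.
|zone P∩zone Q∩zone R| = 0.
|zone P ∪ zone Q ∪ zone R| = 95 − 30 + 0 = 65.00.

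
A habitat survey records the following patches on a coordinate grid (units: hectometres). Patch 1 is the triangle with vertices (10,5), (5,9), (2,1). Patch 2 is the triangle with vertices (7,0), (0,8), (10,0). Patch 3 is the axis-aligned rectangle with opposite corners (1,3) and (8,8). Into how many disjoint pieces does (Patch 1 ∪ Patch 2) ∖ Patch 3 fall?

(Patch 1 ∪ Patch 2) ∖ Patch 3 splits into 4 disjoint pieces (area 0.8125, area 2.6, area 10.1033, area 0.1714).

4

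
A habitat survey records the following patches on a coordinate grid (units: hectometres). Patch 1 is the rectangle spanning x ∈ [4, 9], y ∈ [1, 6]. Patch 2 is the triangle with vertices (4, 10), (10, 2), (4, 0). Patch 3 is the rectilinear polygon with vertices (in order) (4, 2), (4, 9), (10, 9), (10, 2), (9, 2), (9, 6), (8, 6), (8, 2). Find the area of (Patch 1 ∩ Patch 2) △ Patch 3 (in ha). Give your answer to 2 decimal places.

29.00

|Patch 1 ∩ Patch 2| = 21.6667.
|(Patch 1 ∩ Patch 2) ∩ Patch 3| = 15.3333.
|(Patch 1 ∩ Patch 2) △ Patch 3| = 21.6667 + 38 − 30.6667 = 29.00.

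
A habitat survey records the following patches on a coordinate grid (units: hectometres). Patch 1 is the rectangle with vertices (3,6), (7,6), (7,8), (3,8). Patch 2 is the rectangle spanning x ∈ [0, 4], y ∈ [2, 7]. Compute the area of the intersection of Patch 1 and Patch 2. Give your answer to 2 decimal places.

|Patch 1∩Patch 2|: x∈[3,4], y∈[6,7] → 1·1 = 1.

1.00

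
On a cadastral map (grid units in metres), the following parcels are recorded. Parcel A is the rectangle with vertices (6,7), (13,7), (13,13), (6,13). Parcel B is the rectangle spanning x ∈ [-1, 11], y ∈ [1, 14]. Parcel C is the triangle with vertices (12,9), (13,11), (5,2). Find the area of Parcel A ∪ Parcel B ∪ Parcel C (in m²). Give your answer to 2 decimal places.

By inclusion–exclusion:
Individual areas: |Parcel A| = 42, |Parcel B| = 156, |Parcel C| = 3.5.
|Parcel A∩Parcel B|: x∈[6,11], y∈[7,13] → 5·6 = 30.
|Parcel A∩Parcel C| = 2.1111.
|Parcel B∩Parcel C| = 2.25.
|Parcel A∩Parcel B∩Parcel C| = 0.8611.
|Parcel A ∪ Parcel B ∪ Parcel C| = 201.5 − 34.3611 + 0.8611 = 168.00.

168.00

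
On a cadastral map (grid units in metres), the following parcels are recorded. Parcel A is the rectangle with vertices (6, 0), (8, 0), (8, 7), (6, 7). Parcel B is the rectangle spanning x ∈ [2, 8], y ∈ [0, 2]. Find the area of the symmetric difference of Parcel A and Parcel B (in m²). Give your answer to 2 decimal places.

|Parcel A∩Parcel B|: x∈[6,8], y∈[0,2] → 2·2 = 4.
|Parcel A △ Parcel B| = |Parcel A| + |Parcel B| − 2·|Parcel A∩Parcel B| = 14 + 12 − 8 = 18.00.

18.00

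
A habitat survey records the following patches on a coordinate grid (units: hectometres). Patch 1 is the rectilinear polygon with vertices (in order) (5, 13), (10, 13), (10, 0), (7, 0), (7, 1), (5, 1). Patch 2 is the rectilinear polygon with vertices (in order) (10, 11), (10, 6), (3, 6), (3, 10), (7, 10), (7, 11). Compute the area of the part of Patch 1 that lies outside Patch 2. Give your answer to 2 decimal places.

40.00

|Patch 1| = 63, |Patch 1∩Patch 2| = 23.
|Patch 1 ∖ Patch 2| = |Patch 1| − |Patch 1∩Patch 2| = 63 − 23 = 40.00.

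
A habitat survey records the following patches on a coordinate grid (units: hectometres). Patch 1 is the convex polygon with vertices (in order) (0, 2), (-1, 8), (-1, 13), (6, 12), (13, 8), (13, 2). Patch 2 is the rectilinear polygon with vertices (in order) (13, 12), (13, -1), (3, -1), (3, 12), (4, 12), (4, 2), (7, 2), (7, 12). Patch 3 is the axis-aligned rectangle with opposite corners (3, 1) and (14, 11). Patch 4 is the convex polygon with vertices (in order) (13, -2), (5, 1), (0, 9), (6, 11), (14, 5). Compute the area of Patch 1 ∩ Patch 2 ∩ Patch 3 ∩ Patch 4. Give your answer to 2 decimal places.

42.77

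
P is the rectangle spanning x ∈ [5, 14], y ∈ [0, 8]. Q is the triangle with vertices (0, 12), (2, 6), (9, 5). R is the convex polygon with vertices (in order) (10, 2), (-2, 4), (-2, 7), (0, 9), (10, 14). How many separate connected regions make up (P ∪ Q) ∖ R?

2

(P ∪ Q) ∖ R splits into 2 disjoint pieces (area 44.0833, area 2.236).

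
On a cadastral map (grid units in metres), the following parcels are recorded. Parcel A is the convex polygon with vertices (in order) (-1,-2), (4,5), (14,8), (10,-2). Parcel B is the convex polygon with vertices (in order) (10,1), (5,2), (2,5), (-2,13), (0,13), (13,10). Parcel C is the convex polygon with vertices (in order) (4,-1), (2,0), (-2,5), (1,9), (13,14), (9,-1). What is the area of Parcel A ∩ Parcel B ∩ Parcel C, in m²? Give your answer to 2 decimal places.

28.22

The intersection is the polygon with vertices (11.174,7.152), (9.557,1.089), (5,2), (3.167,3.833), (4,5).
By the shoelace formula its area is 28.22.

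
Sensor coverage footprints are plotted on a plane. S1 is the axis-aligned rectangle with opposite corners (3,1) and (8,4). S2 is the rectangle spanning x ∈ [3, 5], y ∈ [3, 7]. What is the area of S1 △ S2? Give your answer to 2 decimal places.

19.00

|S1∩S2|: x∈[3,5], y∈[3,4] → 2·1 = 2.
|S1 △ S2| = |S1| + |S2| − 2·|S1∩S2| = 15 + 8 − 4 = 19.00.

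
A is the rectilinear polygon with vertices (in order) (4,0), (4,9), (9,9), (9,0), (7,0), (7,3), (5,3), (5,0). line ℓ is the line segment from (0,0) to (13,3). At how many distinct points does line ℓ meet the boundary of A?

4

The segment meets the boundary at (9,2.077), (7,1.615), (5,1.154), (4,0.923).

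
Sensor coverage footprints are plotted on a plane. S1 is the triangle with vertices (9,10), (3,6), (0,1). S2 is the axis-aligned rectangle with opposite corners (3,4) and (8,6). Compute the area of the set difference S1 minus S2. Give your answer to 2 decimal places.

|S1| = 9, |S1∩S2| = 2.
|S1 ∖ S2| = |S1| − |S1∩S2| = 9 − 2 = 7.00.

7.00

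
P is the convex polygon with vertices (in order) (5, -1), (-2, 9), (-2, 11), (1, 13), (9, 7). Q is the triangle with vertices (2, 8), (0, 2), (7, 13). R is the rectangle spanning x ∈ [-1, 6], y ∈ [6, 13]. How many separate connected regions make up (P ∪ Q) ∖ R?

(P ∪ Q) ∖ R splits into 3 disjoint pieces (area 36.4478, area 3.0476, area 0.2857).

3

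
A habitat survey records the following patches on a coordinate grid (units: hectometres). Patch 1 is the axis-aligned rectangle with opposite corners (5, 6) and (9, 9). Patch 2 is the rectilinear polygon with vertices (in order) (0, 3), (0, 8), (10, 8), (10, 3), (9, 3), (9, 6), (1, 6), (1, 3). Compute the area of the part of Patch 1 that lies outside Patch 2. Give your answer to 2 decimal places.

4.00

|Patch 1| = 12, |Patch 1∩Patch 2| = 8.
|Patch 1 ∖ Patch 2| = |Patch 1| − |Patch 1∩Patch 2| = 12 − 8 = 4.00.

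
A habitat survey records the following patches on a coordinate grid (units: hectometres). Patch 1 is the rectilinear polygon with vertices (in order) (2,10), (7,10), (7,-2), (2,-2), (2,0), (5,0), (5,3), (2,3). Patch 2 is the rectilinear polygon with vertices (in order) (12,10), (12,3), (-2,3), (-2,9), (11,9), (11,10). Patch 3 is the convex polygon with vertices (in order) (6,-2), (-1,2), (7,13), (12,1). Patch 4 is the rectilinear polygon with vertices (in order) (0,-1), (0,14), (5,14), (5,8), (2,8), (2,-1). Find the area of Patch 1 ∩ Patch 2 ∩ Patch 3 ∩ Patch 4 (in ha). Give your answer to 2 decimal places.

1.27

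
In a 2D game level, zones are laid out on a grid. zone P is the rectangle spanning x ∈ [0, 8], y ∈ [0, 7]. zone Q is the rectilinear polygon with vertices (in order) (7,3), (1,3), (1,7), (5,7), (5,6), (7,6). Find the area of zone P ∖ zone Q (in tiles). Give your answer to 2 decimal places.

34.00

|zone P| = 56, |zone P∩zone Q| = 22.
|zone P ∖ zone Q| = |zone P| − |zone P∩zone Q| = 56 − 22 = 34.00.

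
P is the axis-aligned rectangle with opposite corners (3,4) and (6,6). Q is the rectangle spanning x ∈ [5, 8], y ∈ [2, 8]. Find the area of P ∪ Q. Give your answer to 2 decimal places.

By inclusion–exclusion:
Individual areas: |P| = 6, |Q| = 18.
|P∩Q|: x∈[5,6], y∈[4,6] → 1·2 = 2.
|P ∪ Q| = 24 − 2 = 22.00.

22.00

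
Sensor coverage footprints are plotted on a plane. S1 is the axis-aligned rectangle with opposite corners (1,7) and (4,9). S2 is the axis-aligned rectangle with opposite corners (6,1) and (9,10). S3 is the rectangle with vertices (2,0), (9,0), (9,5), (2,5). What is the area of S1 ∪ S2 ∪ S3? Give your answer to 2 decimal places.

56.00

By inclusion–exclusion:
Individual areas: |S1| = 6, |S2| = 27, |S3| = 35.
|S1∩S2| = 0 (no overlap).
|S1∩S3| = 0 (no overlap).
|S2∩S3|: x∈[6,9], y∈[1,5] → 3·4 = 12.
|S1∩S2∩S3| = 0.
|S1 ∪ S2 ∪ S3| = 68 − 12 + 0 = 56.00.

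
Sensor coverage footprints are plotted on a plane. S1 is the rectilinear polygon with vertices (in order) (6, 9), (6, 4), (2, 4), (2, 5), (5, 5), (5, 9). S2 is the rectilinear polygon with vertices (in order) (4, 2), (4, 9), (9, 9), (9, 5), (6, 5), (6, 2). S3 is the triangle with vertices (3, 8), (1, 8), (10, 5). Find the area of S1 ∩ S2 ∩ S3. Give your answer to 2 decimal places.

The intersection is the polygon with vertices (5,7.143), (6,6.714), (6,6.333), (5,6.667).
By the shoelace formula its area is 0.43.

0.43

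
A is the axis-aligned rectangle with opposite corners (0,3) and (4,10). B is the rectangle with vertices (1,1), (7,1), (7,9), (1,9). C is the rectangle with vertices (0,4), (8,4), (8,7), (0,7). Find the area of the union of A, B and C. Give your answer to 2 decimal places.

61.00

By inclusion–exclusion:
Individual areas: |A| = 28, |B| = 48, |C| = 24.
|A∩B|: x∈[1,4], y∈[3,9] → 3·6 = 18.
|A∩C|: x∈[0,4], y∈[4,7] → 4·3 = 12.
|B∩C|: x∈[1,7], y∈[4,7] → 6·3 = 18.
|A∩B∩C| = 9.
|A ∪ B ∪ C| = 100 − 48 + 9 = 61.00.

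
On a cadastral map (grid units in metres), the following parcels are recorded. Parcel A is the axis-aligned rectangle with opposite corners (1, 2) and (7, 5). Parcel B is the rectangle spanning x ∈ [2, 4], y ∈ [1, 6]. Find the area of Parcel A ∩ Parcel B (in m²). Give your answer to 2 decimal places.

6.00

|Parcel A∩Parcel B|: x∈[2,4], y∈[2,5] → 2·3 = 6.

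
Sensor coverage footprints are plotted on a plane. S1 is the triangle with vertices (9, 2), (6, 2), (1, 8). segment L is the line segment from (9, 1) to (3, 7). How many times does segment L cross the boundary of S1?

The segment meets the boundary at (5,5), (8,2).

2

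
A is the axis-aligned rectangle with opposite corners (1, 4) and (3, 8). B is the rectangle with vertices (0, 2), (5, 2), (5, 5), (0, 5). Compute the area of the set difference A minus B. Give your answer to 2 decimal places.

|A∩B|: x∈[1,3], y∈[4,5] → 2·1 = 2.
|A| = 8.
|A ∖ B| = |A| − |A∩B| = 8 − 2 = 6.00.

6.00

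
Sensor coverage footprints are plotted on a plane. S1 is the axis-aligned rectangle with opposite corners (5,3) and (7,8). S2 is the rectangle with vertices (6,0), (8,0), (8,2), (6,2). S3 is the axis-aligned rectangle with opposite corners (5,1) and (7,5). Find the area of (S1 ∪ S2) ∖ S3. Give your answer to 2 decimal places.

|S1 ∪ S2| = 14.
|(S1 ∪ S2) ∩ S3| = 5.
|(S1 ∪ S2) ∖ S3| = 14 − 5 = 9.00.

9.00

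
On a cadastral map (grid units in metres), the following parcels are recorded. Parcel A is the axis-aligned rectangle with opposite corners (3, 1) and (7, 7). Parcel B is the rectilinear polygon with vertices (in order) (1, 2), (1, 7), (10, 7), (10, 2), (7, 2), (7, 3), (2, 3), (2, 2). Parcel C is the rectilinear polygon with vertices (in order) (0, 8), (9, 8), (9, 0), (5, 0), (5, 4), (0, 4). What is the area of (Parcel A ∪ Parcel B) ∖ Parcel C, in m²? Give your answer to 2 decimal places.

14.00

|Parcel A ∪ Parcel B| = 48.
|(Parcel A ∪ Parcel B) ∩ Parcel C| = 34.
|(Parcel A ∪ Parcel B) ∖ Parcel C| = 48 − 34 = 14.00.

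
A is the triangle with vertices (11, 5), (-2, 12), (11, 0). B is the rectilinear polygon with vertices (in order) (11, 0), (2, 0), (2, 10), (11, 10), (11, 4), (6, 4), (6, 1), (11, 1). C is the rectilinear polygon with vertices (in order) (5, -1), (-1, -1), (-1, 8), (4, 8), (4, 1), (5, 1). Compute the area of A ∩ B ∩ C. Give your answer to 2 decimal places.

The intersection is the polygon with vertices (2.333,8), (4,8), (4,6.462).
By the shoelace formula its area is 1.28.

1.28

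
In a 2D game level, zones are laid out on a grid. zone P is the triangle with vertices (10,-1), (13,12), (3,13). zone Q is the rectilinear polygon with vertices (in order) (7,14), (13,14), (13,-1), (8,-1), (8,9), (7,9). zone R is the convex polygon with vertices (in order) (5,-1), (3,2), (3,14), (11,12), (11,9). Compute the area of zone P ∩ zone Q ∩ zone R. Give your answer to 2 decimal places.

20.97

The intersection is the polygon with vertices (8,9), (7,9), (7,12.6), (9.667,12.333), (11,12), (11,9), (8,4).
By the shoelace formula its area is 20.97.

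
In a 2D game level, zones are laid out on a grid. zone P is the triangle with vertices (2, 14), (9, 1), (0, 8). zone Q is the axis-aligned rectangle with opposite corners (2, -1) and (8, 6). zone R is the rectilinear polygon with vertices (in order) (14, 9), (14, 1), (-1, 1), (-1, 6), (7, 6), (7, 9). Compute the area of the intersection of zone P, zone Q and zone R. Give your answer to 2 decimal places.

The intersection is the polygon with vertices (8,1.778), (2.571,6), (6.308,6), (8,2.857).
By the shoelace formula its area is 8.80.

8.80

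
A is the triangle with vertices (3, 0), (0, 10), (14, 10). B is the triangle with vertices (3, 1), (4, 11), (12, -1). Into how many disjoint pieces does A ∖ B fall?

2

A ∖ B splits into 2 disjoint pieces (area 19.492, area 24.6541).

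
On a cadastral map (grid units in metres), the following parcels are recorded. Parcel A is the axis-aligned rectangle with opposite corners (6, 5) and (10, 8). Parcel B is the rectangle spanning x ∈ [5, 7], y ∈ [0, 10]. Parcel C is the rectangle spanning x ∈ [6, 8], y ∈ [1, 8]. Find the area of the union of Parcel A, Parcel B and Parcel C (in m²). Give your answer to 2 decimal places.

By inclusion–exclusion:
Individual areas: |Parcel A| = 12, |Parcel B| = 20, |Parcel C| = 14.
|Parcel A∩Parcel B|: x∈[6,7], y∈[5,8] → 1·3 = 3.
|Parcel A∩Parcel C|: x∈[6,8], y∈[5,8] → 2·3 = 6.
|Parcel B∩Parcel C|: x∈[6,7], y∈[1,8] → 1·7 = 7.
|Parcel A∩Parcel B∩Parcel C| = 3.
|Parcel A ∪ Parcel B ∪ Parcel C| = 46 − 16 + 3 = 33.00.

33.00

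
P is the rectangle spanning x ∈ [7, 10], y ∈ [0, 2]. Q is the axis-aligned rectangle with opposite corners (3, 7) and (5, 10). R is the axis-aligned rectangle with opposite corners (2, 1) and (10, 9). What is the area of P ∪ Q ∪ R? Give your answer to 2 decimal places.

By inclusion–exclusion:
Individual areas: |P| = 6, |Q| = 6, |R| = 64.
|P∩Q| = 0 (no overlap).
|P∩R|: x∈[7,10], y∈[1,2] → 3·1 = 3.
|Q∩R|: x∈[3,5], y∈[7,9] → 2·2 = 4.
|P∩Q∩R| = 0.
|P ∪ Q ∪ R| = 76 − 7 + 0 = 69.00.

69.00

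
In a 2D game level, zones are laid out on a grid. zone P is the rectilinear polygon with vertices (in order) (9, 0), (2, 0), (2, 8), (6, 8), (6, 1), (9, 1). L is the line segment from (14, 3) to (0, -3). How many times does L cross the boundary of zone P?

The segment meets the boundary at (9,0.857), (7,0).

2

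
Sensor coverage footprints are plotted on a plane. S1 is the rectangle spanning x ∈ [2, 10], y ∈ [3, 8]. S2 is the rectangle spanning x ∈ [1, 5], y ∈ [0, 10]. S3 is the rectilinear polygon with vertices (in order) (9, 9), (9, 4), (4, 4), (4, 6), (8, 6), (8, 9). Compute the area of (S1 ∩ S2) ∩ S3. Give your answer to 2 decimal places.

2.00

The region (S1 ∩ S2) ∩ S3 is the polygon with vertices (5,4), (4,4), (4,6), (5,6).
By the shoelace formula its area is 2.00.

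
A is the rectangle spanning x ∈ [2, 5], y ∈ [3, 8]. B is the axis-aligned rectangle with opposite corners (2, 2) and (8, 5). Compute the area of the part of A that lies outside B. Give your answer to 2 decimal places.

|A∩B|: x∈[2,5], y∈[3,5] → 3·2 = 6.
|A| = 15.
|A ∖ B| = |A| − |A∩B| = 15 − 6 = 9.00.

9.00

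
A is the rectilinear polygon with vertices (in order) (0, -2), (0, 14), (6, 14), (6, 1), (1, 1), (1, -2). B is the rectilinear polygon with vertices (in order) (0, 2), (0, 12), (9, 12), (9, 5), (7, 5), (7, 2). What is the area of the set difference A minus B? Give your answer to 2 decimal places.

|A| = 81, |A∩B| = 60.
|A ∖ B| = |A| − |A∩B| = 81 − 60 = 21.00.

21.00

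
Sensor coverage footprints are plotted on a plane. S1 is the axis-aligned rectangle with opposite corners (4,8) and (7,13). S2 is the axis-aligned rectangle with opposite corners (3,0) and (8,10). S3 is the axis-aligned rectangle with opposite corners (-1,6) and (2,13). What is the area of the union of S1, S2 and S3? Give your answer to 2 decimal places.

By inclusion–exclusion:
Individual areas: |S1| = 15, |S2| = 50, |S3| = 21.
|S1∩S2|: x∈[4,7], y∈[8,10] → 3·2 = 6.
|S1∩S3| = 0 (no overlap).
|S2∩S3| = 0 (no overlap).
|S1∩S2∩S3| = 0.
|S1 ∪ S2 ∪ S3| = 86 − 6 + 0 = 80.00.

80.00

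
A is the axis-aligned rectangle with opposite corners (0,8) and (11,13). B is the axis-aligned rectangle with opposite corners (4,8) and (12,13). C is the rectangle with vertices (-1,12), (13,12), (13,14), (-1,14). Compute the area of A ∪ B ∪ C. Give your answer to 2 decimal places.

By inclusion–exclusion:
Individual areas: |A| = 55, |B| = 40, |C| = 28.
|A∩B|: x∈[4,11], y∈[8,13] → 7·5 = 35.
|A∩C|: x∈[0,11], y∈[12,13] → 11·1 = 11.
|B∩C|: x∈[4,12], y∈[12,13] → 8·1 = 8.
|A∩B∩C| = 7.
|A ∪ B ∪ C| = 123 − 54 + 7 = 76.00.

76.00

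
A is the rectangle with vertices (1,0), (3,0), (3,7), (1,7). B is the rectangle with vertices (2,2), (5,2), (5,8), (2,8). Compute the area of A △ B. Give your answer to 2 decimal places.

22.00

|A∩B|: x∈[2,3], y∈[2,7] → 1·5 = 5.
|A △ B| = |A| + |B| − 2·|A∩B| = 14 + 18 − 10 = 22.00.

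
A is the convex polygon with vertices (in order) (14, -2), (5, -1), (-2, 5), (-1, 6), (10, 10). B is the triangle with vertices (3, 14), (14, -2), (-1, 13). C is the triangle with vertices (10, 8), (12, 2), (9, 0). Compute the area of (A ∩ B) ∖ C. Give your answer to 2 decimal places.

13.71

|A ∩ B| = 16.5939.
|(A ∩ B) ∩ C| = 2.883.
|(A ∩ B) ∖ C| = 16.5939 − 2.883 = 13.71.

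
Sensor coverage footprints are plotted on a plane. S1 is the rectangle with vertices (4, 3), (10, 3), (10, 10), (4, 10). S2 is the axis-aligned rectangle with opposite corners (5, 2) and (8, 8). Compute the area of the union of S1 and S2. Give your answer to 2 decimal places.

By inclusion–exclusion:
Individual areas: |S1| = 42, |S2| = 18.
|S1∩S2|: x∈[5,8], y∈[3,8] → 3·5 = 15.
|S1 ∪ S2| = 60 − 15 = 45.00.

45.00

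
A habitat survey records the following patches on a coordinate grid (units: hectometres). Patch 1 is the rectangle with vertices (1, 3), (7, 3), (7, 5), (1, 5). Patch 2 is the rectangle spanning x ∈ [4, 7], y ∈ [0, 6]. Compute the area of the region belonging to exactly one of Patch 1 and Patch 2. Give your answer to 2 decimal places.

18.00

|Patch 1∩Patch 2|: x∈[4,7], y∈[3,5] → 3·2 = 6.
|Patch 1 △ Patch 2| = |Patch 1| + |Patch 2| − 2·|Patch 1∩Patch 2| = 12 + 18 − 12 = 18.00.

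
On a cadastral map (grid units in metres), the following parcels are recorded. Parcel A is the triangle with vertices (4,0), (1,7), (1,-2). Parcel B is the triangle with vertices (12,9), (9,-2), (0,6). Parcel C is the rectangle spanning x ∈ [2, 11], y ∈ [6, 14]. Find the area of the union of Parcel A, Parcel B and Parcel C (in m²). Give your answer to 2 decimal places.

131.25

By inclusion–exclusion:
Individual areas: |Parcel A| = 13.5, |Parcel B| = 61.5, |Parcel C| = 72.
|Parcel A∩Parcel B| = 1.1262.
|Parcel A∩Parcel C| = 0.
|Parcel B∩Parcel C| = 14.625.
|Parcel A∩Parcel B∩Parcel C| = 0.
|Parcel A ∪ Parcel B ∪ Parcel C| = 147 − 15.7512 + 0 = 131.25.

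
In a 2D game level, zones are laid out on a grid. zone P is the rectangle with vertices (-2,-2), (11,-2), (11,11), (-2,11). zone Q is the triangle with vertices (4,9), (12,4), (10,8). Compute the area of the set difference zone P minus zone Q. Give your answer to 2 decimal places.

|zone P| = 169, |zone P∩zone Q| = 10.3125.
|zone P ∖ zone Q| = |zone P| − |zone P∩zone Q| = 169 − 10.3125 = 158.69.

158.69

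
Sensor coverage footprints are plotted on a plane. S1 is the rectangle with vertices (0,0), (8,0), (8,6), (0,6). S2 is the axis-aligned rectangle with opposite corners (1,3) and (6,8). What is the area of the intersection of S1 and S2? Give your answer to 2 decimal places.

|S1∩S2|: x∈[1,6], y∈[3,6] → 5·3 = 15.

15.00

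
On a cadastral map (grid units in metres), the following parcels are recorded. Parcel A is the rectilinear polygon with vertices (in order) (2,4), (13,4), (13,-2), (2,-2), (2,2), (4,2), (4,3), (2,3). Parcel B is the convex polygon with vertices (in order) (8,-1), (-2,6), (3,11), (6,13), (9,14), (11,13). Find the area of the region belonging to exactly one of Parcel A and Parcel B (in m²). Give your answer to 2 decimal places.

|Parcel A| = 64, |Parcel B| = 103, |Parcel A∩Parcel B| = 19.0786.
|Parcel A △ Parcel B| = |Parcel A| + |Parcel B| − 2·|Parcel A∩Parcel B| = 64 + 103 − 38.1571 = 128.84.

128.84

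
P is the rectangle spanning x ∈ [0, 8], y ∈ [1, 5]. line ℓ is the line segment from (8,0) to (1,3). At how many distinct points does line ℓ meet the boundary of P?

The segment meets the boundary at (5.667,1).

1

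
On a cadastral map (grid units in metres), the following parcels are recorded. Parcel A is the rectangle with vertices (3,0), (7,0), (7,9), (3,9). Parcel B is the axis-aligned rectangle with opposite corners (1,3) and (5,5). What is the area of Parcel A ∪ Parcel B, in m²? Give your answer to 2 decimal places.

40.00

By inclusion–exclusion:
Individual areas: |Parcel A| = 36, |Parcel B| = 8.
|Parcel A∩Parcel B|: x∈[3,5], y∈[3,5] → 2·2 = 4.
|Parcel A ∪ Parcel B| = 44 − 4 = 40.00.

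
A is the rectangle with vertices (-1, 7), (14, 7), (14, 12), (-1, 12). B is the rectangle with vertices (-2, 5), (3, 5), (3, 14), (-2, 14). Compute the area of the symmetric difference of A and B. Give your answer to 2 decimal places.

|A∩B|: x∈[-1,3], y∈[7,12] → 4·5 = 20.
|A △ B| = |A| + |B| − 2·|A∩B| = 75 + 45 − 40 = 80.00.

80.00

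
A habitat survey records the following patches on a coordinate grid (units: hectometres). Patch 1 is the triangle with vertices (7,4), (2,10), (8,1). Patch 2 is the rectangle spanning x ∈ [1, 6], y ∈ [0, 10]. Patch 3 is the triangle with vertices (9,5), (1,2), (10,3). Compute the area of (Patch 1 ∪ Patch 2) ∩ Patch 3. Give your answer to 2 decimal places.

4.37

|Patch 1 ∪ Patch 2| = 52.1.
|(Patch 1 ∪ Patch 2) ∩ Patch 3| = 4.37.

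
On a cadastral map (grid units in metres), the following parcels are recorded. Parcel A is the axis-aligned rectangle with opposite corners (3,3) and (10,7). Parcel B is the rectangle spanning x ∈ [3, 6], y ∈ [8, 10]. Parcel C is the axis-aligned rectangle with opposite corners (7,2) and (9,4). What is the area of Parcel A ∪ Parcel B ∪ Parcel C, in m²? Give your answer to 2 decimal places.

By inclusion–exclusion:
Individual areas: |Parcel A| = 28, |Parcel B| = 6, |Parcel C| = 4.
|Parcel A∩Parcel B| = 0 (no overlap).
|Parcel A∩Parcel C|: x∈[7,9], y∈[3,4] → 2·1 = 2.
|Parcel B∩Parcel C| = 0 (no overlap).
|Parcel A∩Parcel B∩Parcel C| = 0.
|Parcel A ∪ Parcel B ∪ Parcel C| = 38 − 2 + 0 = 36.00.

36.00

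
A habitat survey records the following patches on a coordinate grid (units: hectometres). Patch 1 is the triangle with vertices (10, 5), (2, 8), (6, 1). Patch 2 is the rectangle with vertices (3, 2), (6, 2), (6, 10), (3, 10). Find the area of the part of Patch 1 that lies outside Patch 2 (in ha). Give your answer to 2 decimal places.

|Patch 1| = 22, |Patch 1∩Patch 2| = 10.0268.
|Patch 1 ∖ Patch 2| = |Patch 1| − |Patch 1∩Patch 2| = 22 − 10.0268 = 11.97.

11.97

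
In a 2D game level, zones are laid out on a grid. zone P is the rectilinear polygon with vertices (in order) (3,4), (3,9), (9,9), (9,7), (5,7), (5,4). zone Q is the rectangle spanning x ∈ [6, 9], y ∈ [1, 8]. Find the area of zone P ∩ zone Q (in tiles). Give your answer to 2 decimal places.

3.00

The intersection is the polygon with vertices (9,7), (6,7), (6,8), (9,8).
By the shoelace formula its area is 3.00.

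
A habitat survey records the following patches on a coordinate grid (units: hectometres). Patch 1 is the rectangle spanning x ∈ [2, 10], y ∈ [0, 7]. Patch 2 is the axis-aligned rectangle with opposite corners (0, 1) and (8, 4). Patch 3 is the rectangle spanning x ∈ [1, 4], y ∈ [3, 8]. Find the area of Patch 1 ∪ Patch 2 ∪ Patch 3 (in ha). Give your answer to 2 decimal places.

By inclusion–exclusion:
Individual areas: |Patch 1| = 56, |Patch 2| = 24, |Patch 3| = 15.
|Patch 1∩Patch 2|: x∈[2,8], y∈[1,4] → 6·3 = 18.
|Patch 1∩Patch 3|: x∈[2,4], y∈[3,7] → 2·4 = 8.
|Patch 2∩Patch 3|: x∈[1,4], y∈[3,4] → 3·1 = 3.
|Patch 1∩Patch 2∩Patch 3| = 2.
|Patch 1 ∪ Patch 2 ∪ Patch 3| = 95 − 29 + 2 = 68.00.

68.00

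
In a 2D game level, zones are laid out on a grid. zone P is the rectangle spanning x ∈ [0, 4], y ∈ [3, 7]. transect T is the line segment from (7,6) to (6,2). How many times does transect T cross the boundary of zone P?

0

The segment lies entirely outside zone P and never meets its boundary.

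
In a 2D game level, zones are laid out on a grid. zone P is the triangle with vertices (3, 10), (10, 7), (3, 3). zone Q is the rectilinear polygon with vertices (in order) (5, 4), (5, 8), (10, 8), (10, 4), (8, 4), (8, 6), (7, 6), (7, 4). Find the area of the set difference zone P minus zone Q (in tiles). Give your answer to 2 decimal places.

13.95

|zone P| = 24.5, |zone P∩zone Q| = 10.5476.
|zone P ∖ zone Q| = |zone P| − |zone P∩zone Q| = 24.5 − 10.5476 = 13.95.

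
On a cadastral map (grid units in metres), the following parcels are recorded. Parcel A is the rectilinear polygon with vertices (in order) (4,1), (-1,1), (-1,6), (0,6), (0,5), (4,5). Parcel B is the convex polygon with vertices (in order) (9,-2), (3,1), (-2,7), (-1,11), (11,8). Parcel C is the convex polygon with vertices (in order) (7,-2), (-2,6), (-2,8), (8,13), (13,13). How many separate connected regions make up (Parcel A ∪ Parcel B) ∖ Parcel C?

(Parcel A ∪ Parcel B) ∖ Parcel C splits into 3 disjoint pieces (area 9.7302, area 5.0595, area 9.1667).

3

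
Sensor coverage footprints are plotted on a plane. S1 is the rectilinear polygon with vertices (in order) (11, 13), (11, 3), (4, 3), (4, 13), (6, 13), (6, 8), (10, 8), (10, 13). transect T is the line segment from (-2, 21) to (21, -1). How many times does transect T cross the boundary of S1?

2

The segment meets the boundary at (11,8.565), (10,9.522).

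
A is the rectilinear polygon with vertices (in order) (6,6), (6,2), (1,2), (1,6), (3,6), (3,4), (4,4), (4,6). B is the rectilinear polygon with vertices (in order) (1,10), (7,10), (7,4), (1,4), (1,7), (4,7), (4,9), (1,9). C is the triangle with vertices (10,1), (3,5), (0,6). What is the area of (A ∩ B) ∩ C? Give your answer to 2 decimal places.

|A ∩ B| = 8.
|(A ∩ B) ∩ C| = 0.83.

0.83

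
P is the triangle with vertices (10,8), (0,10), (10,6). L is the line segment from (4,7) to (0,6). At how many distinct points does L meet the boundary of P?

The segment lies entirely outside P and never meets its boundary.

0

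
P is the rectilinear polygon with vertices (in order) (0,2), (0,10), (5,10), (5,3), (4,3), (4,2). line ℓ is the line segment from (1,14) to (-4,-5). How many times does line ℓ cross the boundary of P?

The segment lies entirely outside P and never meets its boundary.

0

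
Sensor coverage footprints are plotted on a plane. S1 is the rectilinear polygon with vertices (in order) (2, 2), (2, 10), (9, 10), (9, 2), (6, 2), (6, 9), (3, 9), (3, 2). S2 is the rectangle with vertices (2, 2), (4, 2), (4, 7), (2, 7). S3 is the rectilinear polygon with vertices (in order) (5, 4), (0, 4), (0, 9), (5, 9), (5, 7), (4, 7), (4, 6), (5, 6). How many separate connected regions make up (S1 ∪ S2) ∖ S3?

(S1 ∪ S2) ∖ S3 splits into 2 disjoint pieces (area 28, area 4).

2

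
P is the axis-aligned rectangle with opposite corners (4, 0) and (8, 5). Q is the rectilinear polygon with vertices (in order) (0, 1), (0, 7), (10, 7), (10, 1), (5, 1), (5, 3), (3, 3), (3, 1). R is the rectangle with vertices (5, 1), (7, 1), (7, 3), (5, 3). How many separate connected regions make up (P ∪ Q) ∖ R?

(P ∪ Q) ∖ R is a single connected region.

1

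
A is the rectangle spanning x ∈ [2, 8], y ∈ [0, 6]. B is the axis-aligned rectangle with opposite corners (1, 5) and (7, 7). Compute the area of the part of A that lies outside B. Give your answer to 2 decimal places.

|A∩B|: x∈[2,7], y∈[5,6] → 5·1 = 5.
|A| = 36.
|A ∖ B| = |A| − |A∩B| = 36 − 5 = 31.00.

31.00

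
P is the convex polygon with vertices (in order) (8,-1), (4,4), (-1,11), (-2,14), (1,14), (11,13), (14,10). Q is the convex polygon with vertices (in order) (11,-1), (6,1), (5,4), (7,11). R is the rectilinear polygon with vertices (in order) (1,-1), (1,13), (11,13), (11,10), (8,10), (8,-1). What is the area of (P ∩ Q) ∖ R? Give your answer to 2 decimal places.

|P ∩ Q| = 28.6384.
|(P ∩ Q) ∩ R| = 20.5815.
|(P ∩ Q) ∖ R| = 28.6384 − 20.5815 = 8.06.

8.06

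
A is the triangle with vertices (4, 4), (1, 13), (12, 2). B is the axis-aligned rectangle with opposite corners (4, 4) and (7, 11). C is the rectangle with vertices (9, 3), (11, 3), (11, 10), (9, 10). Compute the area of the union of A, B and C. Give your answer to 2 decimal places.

52.50

By inclusion–exclusion:
Individual areas: |A| = 33, |B| = 21, |C| = 14.
|A∩B| = 13.5.
|A∩C| = 2.
|B∩C| = 0 (no overlap).
|A∩B∩C| = 0.
|A ∪ B ∪ C| = 68 − 15.5 + 0 = 52.50.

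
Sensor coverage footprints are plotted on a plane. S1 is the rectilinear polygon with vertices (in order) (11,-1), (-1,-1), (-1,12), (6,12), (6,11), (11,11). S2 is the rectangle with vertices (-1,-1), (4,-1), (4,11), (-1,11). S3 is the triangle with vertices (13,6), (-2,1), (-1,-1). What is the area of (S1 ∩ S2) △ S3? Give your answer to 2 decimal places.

|S1 ∩ S2| = 60.
|(S1 ∩ S2) ∩ S3| = 9.5833.
|(S1 ∩ S2) △ S3| = 60 + 17.5 − 19.1667 = 58.33.

58.33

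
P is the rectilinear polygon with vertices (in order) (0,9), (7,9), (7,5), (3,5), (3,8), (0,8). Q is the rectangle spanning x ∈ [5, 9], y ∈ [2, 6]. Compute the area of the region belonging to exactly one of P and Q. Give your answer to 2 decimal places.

31.00

|P| = 19, |Q| = 16, |P∩Q| = 2.
|P △ Q| = |P| + |Q| − 2·|P∩Q| = 19 + 16 − 4 = 31.00.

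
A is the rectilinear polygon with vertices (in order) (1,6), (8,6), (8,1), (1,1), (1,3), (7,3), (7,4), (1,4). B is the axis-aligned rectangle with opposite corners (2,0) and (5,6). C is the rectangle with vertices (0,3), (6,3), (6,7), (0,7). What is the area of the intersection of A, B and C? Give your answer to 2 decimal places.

6.00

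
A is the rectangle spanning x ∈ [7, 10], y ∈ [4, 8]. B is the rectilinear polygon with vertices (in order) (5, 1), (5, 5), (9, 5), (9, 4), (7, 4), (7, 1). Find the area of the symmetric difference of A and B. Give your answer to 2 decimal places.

|A| = 12, |B| = 10, |A∩B| = 2.
|A △ B| = |A| + |B| − 2·|A∩B| = 12 + 10 − 4 = 18.00.

18.00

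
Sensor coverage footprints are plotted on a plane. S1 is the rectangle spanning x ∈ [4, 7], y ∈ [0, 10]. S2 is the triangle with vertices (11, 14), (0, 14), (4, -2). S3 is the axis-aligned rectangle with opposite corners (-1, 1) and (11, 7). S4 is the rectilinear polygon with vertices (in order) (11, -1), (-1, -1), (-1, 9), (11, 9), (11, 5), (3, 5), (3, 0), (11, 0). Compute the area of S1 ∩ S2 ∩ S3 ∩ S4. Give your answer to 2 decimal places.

The intersection is the polygon with vertices (7,7), (7,5), (4,5), (4,7).
By the shoelace formula its area is 6.00.

6.00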